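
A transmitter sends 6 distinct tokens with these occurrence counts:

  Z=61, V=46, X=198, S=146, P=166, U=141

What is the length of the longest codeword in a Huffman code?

4

Merge the two lowest-weight nodes at each step:
merge V(46) and Z(61): 107
merge 107 and U(141): 248
merge S(146) and P(166): 312
merge X(198) and 248: 446
merge 312 and 446: 758
The rarest symbols sit at the bottom; the longest codeword is 4 bits.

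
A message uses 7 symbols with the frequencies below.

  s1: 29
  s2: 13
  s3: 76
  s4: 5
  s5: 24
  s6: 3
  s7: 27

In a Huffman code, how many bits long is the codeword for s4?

Build the tree from the bottom:
s6(3) + s4(5) → 8
8 + s2(13) → 21
21 + s5(24) → 45
s7(27) + s1(29) → 56
45 + 56 → 101
s3(76) + 101 → 177
s4 sits 5 levels below the root, so its codeword is 5 bits.

5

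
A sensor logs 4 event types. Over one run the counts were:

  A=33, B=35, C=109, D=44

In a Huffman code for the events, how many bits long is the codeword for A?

3

Huffman merges, smallest pair first:
A(33) + B(35) → 68
D(44) + 68 → 112
C(109) + 112 → 221
A's leaf is at depth 3, giving a 3-bit codeword.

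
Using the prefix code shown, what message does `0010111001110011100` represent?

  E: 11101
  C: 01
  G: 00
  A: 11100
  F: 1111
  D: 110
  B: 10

Read left to right; each codeword is recognised as soon as it completes (prefix code):
  00→G | 10→B | 11100→A | 11100→A | 11100→A
Decoded message: GBAAA

GBAAA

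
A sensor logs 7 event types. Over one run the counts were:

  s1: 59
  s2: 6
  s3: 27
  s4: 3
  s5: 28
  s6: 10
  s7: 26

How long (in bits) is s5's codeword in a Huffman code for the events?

Huffman merges, smallest pair first:
combine s4(3), s2(6) → 9
combine 9, s6(10) → 19
combine 19, s7(26) → 45
combine s3(27), s5(28) → 55
combine 45, 55 → 100
combine s1(59), 100 → 159
s5's leaf is at depth 3, giving a 3-bit codeword.

3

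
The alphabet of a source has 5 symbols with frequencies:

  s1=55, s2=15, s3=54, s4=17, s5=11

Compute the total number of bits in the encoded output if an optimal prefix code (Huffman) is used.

318

Greedily combine the two least-frequent nodes:
combine s5(11), s2(15) → 26
combine s4(17), 26 → 43
combine 43, s3(54) → 97
combine s1(55), 97 → 152
The encoded length is the sum of every internal node's weight: 26 + 43 + 97 + 152 = 318 bits.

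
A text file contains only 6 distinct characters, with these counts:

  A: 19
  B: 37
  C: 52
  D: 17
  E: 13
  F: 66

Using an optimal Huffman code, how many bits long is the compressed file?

487

Merge the two smallest weights repeatedly:
combine E(13), D(17) → 30
combine A(19), 30 → 49
combine B(37), 49 → 86
combine C(52), F(66) → 118
combine 86, 118 → 204
Each symbol's bit-cost is frequency × depth; summing gives 487 bits (equivalently 30 + 49 + 86 + 118 + 204).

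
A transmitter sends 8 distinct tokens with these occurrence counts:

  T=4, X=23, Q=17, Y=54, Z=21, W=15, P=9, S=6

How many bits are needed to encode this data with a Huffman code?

399

Greedily combine the two least-frequent nodes:
combine T(4), S(6) → 10
combine P(9), 10 → 19
combine W(15), Q(17) → 32
combine 19, Z(21) → 40
combine X(23), 32 → 55
combine 40, Y(54) → 94
combine 55, 94 → 149
Each symbol's bit-cost is frequency × depth; summing gives 399 bits (equivalently 10 + 19 + 32 + 40 + 55 + 94 + 149).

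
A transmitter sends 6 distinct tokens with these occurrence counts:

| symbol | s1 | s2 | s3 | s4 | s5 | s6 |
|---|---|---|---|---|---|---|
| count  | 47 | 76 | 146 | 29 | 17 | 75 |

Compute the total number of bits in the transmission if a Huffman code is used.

919

Merge the two smallest weights repeatedly:
s5(17) + s4(29) → 46
46 + s1(47) → 93
s6(75) + s2(76) → 151
93 + s3(146) → 239
151 + 239 → 390
Total encoded bits = sum of merged weights = 46 + 93 + 151 + 239 + 390 = 919.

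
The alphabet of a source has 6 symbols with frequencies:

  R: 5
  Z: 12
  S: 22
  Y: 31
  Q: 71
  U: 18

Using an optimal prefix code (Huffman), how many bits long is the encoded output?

352

Merge the two smallest weights repeatedly:
R(5) + Z(12) → 17
17 + U(18) → 35
S(22) + Y(31) → 53
35 + 53 → 88
Q(71) + 88 → 159
Total encoded bits = sum of merged weights = 17 + 35 + 53 + 88 + 159 = 352.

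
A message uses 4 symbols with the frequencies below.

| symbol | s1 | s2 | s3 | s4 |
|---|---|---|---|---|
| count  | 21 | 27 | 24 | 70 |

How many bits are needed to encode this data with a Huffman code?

259

Merge the two smallest weights repeatedly:
merge s1(21) and s3(24): 45
merge s2(27) and 45: 72
merge s4(70) and 72: 142
Total encoded bits = sum of merged weights = 45 + 72 + 142 = 259.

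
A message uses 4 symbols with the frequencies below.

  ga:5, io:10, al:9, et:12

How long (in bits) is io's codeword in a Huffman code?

Repeatedly merge the two smallest:
merge ga(5) and al(9): 14
merge io(10) and et(12): 22
merge 14 and 22: 36
io sits 2 levels below the root, so its codeword is 2 bits.

2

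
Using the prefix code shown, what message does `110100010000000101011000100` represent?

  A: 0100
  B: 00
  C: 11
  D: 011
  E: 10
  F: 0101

CAABBFDBA

Read left to right; each codeword is recognised as soon as it completes (prefix code):
  11→C | 0100→A | 0100→A | 00→B | 00→B | 0101→F | 011→D | 00→B | 0100→A
Decoded message: CAABBFDBA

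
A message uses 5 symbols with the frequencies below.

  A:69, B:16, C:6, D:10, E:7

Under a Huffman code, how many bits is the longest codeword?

Merge the two lowest-weight nodes at each step:
merge C(6) and E(7): 13
merge D(10) and 13: 23
merge B(16) and 23: 39
merge 39 and A(69): 108
Maximum depth reached is 4.

4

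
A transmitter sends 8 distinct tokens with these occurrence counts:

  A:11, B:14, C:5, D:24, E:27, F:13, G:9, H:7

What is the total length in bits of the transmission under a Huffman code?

Build the Huffman tree bottom-up:
C(5) + H(7) → 12
G(9) + A(11) → 20
12 + F(13) → 25
B(14) + 20 → 34
D(24) + 25 → 49
E(27) + 34 → 61
49 + 61 → 110
The encoded length is the sum of every internal node's weight: 12 + 20 + 25 + 34 + 49 + 61 + 110 = 311 bits.

311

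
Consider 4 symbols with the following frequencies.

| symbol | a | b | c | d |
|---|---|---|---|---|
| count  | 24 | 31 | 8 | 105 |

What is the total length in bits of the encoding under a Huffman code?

Merge the two smallest weights repeatedly:
combine c(8), a(24) → 32
combine b(31), 32 → 63
combine 63, d(105) → 168
Total encoded bits = sum of merged weights = 32 + 63 + 168 = 263.

263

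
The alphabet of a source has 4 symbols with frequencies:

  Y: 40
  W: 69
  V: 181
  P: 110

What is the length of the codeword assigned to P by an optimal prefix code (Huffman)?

Repeatedly merge the two smallest:
merge Y(40) and W(69): 109
merge 109 and P(110): 219
merge V(181) and 219: 400
P sits 2 levels below the root, so its codeword is 2 bits.

2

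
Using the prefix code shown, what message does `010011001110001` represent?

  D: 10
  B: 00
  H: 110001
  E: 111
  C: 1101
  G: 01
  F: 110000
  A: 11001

GBAH

Read left to right; each codeword is recognised as soon as it completes (prefix code):
  01→G | 00→B | 11001→A | 110001→H
Decoded message: GBAH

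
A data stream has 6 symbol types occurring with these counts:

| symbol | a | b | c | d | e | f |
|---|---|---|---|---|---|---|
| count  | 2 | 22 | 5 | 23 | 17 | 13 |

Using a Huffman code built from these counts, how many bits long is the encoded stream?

Build the Huffman tree bottom-up:
merge a(2) and c(5): 7
merge 7 and f(13): 20
merge e(17) and 20: 37
merge b(22) and d(23): 45
merge 37 and 45: 82
Each symbol's bit-cost is frequency × depth; summing gives 191 bits (equivalently 7 + 20 + 37 + 45 + 82).

191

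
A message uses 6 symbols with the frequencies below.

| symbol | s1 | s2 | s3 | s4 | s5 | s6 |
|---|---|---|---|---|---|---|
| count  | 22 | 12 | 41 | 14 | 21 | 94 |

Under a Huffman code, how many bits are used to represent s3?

3

Build the tree from the bottom:
merge s2(12) and s4(14): 26
merge s5(21) and s1(22): 43
merge 26 and s3(41): 67
merge 43 and 67: 110
merge s6(94) and 110: 204
The subtree containing s3 is merged 3 times, so code length = 3.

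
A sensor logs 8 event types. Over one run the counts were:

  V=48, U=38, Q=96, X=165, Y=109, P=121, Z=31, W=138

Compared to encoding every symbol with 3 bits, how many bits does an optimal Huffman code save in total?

117

Fixed-length: 3 bits × 746 symbols = 2238 bits.
Huffman merges:
combine Z(31), U(38) → 69
combine V(48), 69 → 117
combine Q(96), Y(109) → 205
combine 117, P(121) → 238
combine W(138), X(165) → 303
combine 205, 238 → 443
combine 303, 443 → 746
Huffman total = 69 + 117 + 205 + 238 + 303 + 443 + 746 = 2121 bits.
Saving = 2238 − 2121 = 117 bits.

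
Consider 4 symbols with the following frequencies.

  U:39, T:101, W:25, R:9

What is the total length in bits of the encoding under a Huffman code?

Greedily combine the two least-frequent nodes:
combine R(9), W(25) → 34
combine 34, U(39) → 73
combine 73, T(101) → 174
Total encoded bits = sum of merged weights = 34 + 73 + 174 = 281.

281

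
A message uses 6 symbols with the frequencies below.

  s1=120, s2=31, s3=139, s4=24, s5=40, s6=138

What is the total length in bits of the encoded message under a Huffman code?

1134

Build the Huffman tree bottom-up:
s4(24) + s2(31) → 55
s5(40) + 55 → 95
95 + s1(120) → 215
s6(138) + s3(139) → 277
215 + 277 → 492
Total encoded bits = sum of merged weights = 55 + 95 + 215 + 277 + 492 = 1134.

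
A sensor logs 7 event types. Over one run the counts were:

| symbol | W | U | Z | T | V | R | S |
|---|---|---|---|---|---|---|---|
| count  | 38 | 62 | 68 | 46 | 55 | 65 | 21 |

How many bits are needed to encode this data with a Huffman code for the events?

991

Build the Huffman tree bottom-up:
combine S(21), W(38) → 59
combine T(46), V(55) → 101
combine 59, U(62) → 121
combine R(65), Z(68) → 133
combine 101, 121 → 222
combine 133, 222 → 355
The encoded length is the sum of every internal node's weight: 59 + 101 + 121 + 133 + 222 + 355 = 991 bits.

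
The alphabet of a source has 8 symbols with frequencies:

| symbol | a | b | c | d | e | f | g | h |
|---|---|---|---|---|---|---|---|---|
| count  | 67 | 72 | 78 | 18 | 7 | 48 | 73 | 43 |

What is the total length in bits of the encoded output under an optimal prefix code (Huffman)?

1160

Greedily combine the two least-frequent nodes:
e(7) + d(18) → 25
25 + h(43) → 68
f(48) + a(67) → 115
68 + b(72) → 140
g(73) + c(78) → 151
115 + 140 → 255
151 + 255 → 406
Total encoded bits = sum of merged weights = 25 + 68 + 115 + 140 + 151 + 255 + 406 = 1160.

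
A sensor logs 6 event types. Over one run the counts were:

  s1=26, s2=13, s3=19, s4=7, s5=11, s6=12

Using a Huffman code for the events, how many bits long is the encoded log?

Greedily combine the two least-frequent nodes:
merge s4(7) and s5(11): 18
merge s6(12) and s2(13): 25
merge 18 and s3(19): 37
merge 25 and s1(26): 51
merge 37 and 51: 88
Each symbol's bit-cost is frequency × depth; summing gives 219 bits (equivalently 18 + 25 + 37 + 51 + 88).

219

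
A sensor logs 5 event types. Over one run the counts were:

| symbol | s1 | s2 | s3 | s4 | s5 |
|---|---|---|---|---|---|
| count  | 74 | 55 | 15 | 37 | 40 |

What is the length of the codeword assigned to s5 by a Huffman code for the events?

Build the tree from the bottom:
merge s3(15) and s4(37): 52
merge s5(40) and 52: 92
merge s2(55) and s1(74): 129
merge 92 and 129: 221
The subtree containing s5 is merged 2 times, so code length = 2.

2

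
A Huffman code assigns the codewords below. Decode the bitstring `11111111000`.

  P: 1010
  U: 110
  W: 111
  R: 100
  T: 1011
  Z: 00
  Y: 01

Read left to right; each codeword is recognised as soon as it completes (prefix code):
  111→W | 111→W | 110→U | 00→Z
Decoded message: WWUZ

WWUZ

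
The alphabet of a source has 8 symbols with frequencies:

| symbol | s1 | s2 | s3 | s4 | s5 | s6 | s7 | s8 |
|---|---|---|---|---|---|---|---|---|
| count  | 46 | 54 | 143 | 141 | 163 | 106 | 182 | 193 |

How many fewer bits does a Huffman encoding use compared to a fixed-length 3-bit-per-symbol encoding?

Fixed-length: 3 bits × 1028 symbols = 3084 bits.
Huffman merges:
merge s1(46) and s2(54): 100
merge 100 and s6(106): 206
merge s4(141) and s3(143): 284
merge s5(163) and s7(182): 345
merge s8(193) and 206: 399
merge 284 and 345: 629
merge 399 and 629: 1028
Huffman total = 100 + 206 + 284 + 345 + 399 + 629 + 1028 = 2991 bits.
Saving = 3084 − 2991 = 93 bits.

93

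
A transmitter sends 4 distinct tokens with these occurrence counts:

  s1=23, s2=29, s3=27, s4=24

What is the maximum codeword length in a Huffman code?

Merge the two lowest-weight nodes at each step:
s1(23) + s4(24) → 47
s3(27) + s2(29) → 56
47 + 56 → 103
The rarest symbols sit at the bottom; the longest codeword is 2 bits.

2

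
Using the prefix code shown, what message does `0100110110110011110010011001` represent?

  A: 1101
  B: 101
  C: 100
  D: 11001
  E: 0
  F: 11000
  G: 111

Read left to right; each codeword is recognised as soon as it completes (prefix code):
  0→E | 100→C | 1101→A | 101→B | 100→C | 111→G | 100→C | 100→C | 11001→D
Decoded message: ECABCGCCD

ECABCGCCD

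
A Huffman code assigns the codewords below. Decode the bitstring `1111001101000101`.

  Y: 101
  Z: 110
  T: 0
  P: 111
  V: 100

Read left to right; each codeword is recognised as soon as it completes (prefix code):
  111→P | 100→V | 110→Z | 100→V | 0→T | 101→Y
Decoded message: PVZVTY

PVZVTY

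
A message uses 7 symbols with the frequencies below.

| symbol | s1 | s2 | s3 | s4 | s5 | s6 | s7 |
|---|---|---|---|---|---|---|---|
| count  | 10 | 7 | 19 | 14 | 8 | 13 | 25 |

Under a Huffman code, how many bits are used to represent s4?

3

Huffman merges, smallest pair first:
merge s2(7) and s5(8): 15
merge s1(10) and s6(13): 23
merge s4(14) and 15: 29
merge s3(19) and 23: 42
merge s7(25) and 29: 54
merge 42 and 54: 96
s4 sits 3 levels below the root, so its codeword is 3 bits.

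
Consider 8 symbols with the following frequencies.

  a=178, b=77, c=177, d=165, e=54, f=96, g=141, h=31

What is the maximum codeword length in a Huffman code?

Merge the two lowest-weight nodes at each step:
merge h(31) and e(54): 85
merge b(77) and 85: 162
merge f(96) and g(141): 237
merge 162 and d(165): 327
merge c(177) and a(178): 355
merge 237 and 327: 564
merge 355 and 564: 919
Maximum depth reached is 5.

5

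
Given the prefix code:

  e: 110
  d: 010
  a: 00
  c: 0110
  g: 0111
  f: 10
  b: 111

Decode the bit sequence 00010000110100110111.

Read left to right; each codeword is recognised as soon as it completes (prefix code):
  00→a | 010→d | 00→a | 0110→c | 10→f | 0110→c | 111→b
Decoded message: adacfcb

adacfcb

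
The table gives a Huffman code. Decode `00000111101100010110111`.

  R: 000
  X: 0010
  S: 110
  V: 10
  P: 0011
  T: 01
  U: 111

Read left to right; each codeword is recognised as soon as it completes (prefix code):
  000→R | 0011→P | 110→S | 110→S | 0010→X | 110→S | 111→U
Decoded message: RPSSXSU

RPSSXSU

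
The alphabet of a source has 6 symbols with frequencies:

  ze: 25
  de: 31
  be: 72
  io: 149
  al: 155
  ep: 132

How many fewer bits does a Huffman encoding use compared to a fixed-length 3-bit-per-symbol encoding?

Fixed-length: 3 bits × 564 symbols = 1692 bits.
Huffman merges:
ze(25) + de(31) → 56
56 + be(72) → 128
128 + ep(132) → 260
io(149) + al(155) → 304
260 + 304 → 564
Huffman total = 56 + 128 + 260 + 304 + 564 = 1312 bits.
Saving = 1692 − 1312 = 380 bits.

380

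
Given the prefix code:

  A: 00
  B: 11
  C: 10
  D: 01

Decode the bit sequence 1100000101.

Read left to right; each codeword is recognised as soon as it completes (prefix code):
  11→B | 00→A | 00→A | 01→D | 01→D
Decoded message: BAADD

BAADD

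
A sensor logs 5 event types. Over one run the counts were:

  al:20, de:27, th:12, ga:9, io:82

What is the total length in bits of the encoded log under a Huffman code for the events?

Greedily combine the two least-frequent nodes:
ga(9) + th(12) → 21
al(20) + 21 → 41
de(27) + 41 → 68
68 + io(82) → 150
Each symbol's bit-cost is frequency × depth; summing gives 280 bits (equivalently 21 + 41 + 68 + 150).

280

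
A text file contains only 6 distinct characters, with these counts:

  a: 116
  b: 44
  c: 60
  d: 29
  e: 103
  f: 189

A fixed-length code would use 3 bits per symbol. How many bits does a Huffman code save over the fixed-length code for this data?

Fixed-length: 3 bits × 541 symbols = 1623 bits.
Huffman merges:
d(29) + b(44) → 73
c(60) + 73 → 133
e(103) + a(116) → 219
133 + f(189) → 322
219 + 322 → 541
Huffman total = 73 + 133 + 219 + 322 + 541 = 1288 bits.
Saving = 1623 − 1288 = 335 bits.

335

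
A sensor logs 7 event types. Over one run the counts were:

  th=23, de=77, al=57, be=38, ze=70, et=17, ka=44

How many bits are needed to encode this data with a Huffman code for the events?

871

Merge the two smallest weights repeatedly:
combine et(17), th(23) → 40
combine be(38), 40 → 78
combine ka(44), al(57) → 101
combine ze(70), de(77) → 147
combine 78, 101 → 179
combine 147, 179 → 326
The encoded length is the sum of every internal node's weight: 40 + 78 + 101 + 147 + 179 + 326 = 871 bits.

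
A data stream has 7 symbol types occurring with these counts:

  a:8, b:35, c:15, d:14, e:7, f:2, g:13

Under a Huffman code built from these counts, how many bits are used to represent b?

Build the tree from the bottom:
merge f(2) and e(7): 9
merge a(8) and 9: 17
merge g(13) and d(14): 27
merge c(15) and 17: 32
merge 27 and 32: 59
merge b(35) and 59: 94
b sits one level below the root: a 1-bit codeword.

1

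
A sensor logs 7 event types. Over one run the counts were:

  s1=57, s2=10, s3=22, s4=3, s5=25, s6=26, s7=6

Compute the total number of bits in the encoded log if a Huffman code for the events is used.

Build the Huffman tree bottom-up:
merge s4(3) and s7(6): 9
merge 9 and s2(10): 19
merge 19 and s3(22): 41
merge s5(25) and s6(26): 51
merge 41 and 51: 92
merge s1(57) and 92: 149
Each symbol's bit-cost is frequency × depth; summing gives 361 bits (equivalently 9 + 19 + 41 + 51 + 92 + 149).

361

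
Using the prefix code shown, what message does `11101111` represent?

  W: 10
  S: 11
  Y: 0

SWSS

Read left to right; each codeword is recognised as soon as it completes (prefix code):
  11→S | 10→W | 11→S | 11→S
Decoded message: SWSS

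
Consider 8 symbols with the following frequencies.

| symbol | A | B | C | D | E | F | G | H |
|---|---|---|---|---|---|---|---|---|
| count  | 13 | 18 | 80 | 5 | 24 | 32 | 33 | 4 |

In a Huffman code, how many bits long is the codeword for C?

1

Repeatedly merge the two smallest:
merge H(4) and D(5): 9
merge 9 and A(13): 22
merge B(18) and 22: 40
merge E(24) and F(32): 56
merge G(33) and 40: 73
merge 56 and 73: 129
merge C(80) and 129: 209
C sits one level below the root: a 1-bit codeword.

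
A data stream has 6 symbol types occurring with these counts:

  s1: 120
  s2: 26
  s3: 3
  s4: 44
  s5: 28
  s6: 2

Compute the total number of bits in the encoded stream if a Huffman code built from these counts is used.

421

Merge the two smallest weights repeatedly:
combine s6(2), s3(3) → 5
combine 5, s2(26) → 31
combine s5(28), 31 → 59
combine s4(44), 59 → 103
combine 103, s1(120) → 223
The encoded length is the sum of every internal node's weight: 5 + 31 + 59 + 103 + 223 = 421 bits.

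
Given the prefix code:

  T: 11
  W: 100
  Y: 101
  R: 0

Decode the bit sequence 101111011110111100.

Read left to right; each codeword is recognised as soon as it completes (prefix code):
  101→Y | 11→T | 101→Y | 11→T | 101→Y | 11→T | 100→W
Decoded message: YTYTYTW

YTYTYTW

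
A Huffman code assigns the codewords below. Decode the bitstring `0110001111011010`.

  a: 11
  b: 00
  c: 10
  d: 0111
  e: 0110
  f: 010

Read left to right; each codeword is recognised as soon as it completes (prefix code):
  0110→e | 00→b | 11→a | 11→a | 0110→e | 10→c
Decoded message: ebaaec

ebaaec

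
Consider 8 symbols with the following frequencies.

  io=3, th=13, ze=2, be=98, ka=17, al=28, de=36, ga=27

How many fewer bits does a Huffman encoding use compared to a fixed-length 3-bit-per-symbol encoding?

Fixed-length: 3 bits × 224 symbols = 672 bits.
Huffman merges:
merge ze(2) and io(3): 5
merge 5 and th(13): 18
merge ka(17) and 18: 35
merge ga(27) and al(28): 55
merge 35 and de(36): 71
merge 55 and 71: 126
merge be(98) and 126: 224
Huffman total = 5 + 18 + 35 + 55 + 71 + 126 + 224 = 534 bits.
Saving = 672 − 534 = 138 bits.

138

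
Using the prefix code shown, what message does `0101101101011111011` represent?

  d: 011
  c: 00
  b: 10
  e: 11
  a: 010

Read left to right; each codeword is recognised as soon as it completes (prefix code):
  010→a | 11→e | 011→d | 010→a | 11→e | 11→e | 10→b | 11→e
Decoded message: aedaeebe

aedaeebe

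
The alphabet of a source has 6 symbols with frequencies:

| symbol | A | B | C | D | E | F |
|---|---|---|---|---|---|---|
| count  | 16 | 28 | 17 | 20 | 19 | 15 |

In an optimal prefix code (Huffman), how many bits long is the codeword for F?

3

Build the tree from the bottom:
combine F(15), A(16) → 31
combine C(17), E(19) → 36
combine D(20), B(28) → 48
combine 31, 36 → 67
combine 48, 67 → 115
F's leaf is at depth 3, giving a 3-bit codeword.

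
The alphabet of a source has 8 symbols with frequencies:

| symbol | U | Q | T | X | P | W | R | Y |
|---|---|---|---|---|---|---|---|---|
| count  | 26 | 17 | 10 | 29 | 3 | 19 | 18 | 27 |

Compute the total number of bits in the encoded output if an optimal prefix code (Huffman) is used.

Merge the two smallest weights repeatedly:
combine P(3), T(10) → 13
combine 13, Q(17) → 30
combine R(18), W(19) → 37
combine U(26), Y(27) → 53
combine X(29), 30 → 59
combine 37, 53 → 90
combine 59, 90 → 149
Total encoded bits = sum of merged weights = 13 + 30 + 37 + 53 + 59 + 90 + 149 = 431.

431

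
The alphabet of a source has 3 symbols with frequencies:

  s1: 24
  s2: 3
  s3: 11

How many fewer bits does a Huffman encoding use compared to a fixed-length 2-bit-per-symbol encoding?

24

Fixed-length: 2 bits × 38 symbols = 76 bits.
Huffman merges:
merge s2(3) and s3(11): 14
merge 14 and s1(24): 38
Huffman total = 14 + 38 = 52 bits.
Saving = 76 − 52 = 24 bits.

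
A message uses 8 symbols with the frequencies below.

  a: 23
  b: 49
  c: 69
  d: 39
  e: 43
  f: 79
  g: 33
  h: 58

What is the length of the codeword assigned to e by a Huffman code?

3

Build the tree from the bottom:
a(23) + g(33) → 56
d(39) + e(43) → 82
b(49) + 56 → 105
h(58) + c(69) → 127
f(79) + 82 → 161
105 + 127 → 232
161 + 232 → 393
e's leaf is at depth 3, giving a 3-bit codeword.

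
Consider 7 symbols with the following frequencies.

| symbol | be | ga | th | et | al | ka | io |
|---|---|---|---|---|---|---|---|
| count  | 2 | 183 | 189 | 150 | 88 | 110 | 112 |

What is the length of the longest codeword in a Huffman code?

Merge the two lowest-weight nodes at each step:
be(2) + al(88) → 90
90 + ka(110) → 200
io(112) + et(150) → 262
ga(183) + th(189) → 372
200 + 262 → 462
372 + 462 → 834
The first pair merged (be, al) ends up deepest, at depth 4.

4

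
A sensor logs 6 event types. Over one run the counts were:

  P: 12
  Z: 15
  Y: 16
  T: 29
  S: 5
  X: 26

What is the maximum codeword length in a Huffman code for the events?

3

Merge the two lowest-weight nodes at each step:
merge S(5) and P(12): 17
merge Z(15) and Y(16): 31
merge 17 and X(26): 43
merge T(29) and 31: 60
merge 43 and 60: 103
The first pair merged (S, P) ends up deepest, at depth 3.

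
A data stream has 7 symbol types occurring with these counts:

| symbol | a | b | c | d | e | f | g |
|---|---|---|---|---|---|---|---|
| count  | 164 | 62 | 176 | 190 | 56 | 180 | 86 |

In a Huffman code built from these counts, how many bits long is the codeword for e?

Repeatedly merge the two smallest:
merge e(56) and b(62): 118
merge g(86) and 118: 204
merge a(164) and c(176): 340
merge f(180) and d(190): 370
merge 204 and 340: 544
merge 370 and 544: 914
The subtree containing e is merged 4 times, so code length = 4.

4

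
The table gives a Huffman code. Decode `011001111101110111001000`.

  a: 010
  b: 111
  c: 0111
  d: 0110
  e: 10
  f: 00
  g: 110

dcgbcfef

Read left to right; each codeword is recognised as soon as it completes (prefix code):
  0110→d | 0111→c | 110→g | 111→b | 0111→c | 00→f | 10→e | 00→f
Decoded message: dcgbcfef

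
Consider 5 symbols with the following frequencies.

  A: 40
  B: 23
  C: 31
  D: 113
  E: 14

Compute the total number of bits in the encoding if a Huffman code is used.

Greedily combine the two least-frequent nodes:
merge E(14) and B(23): 37
merge C(31) and 37: 68
merge A(40) and 68: 108
merge 108 and D(113): 221
Total encoded bits = sum of merged weights = 37 + 68 + 108 + 221 = 434.

434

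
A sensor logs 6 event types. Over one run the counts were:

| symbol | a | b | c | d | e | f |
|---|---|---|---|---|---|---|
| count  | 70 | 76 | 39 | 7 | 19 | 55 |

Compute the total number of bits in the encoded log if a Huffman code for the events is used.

Build the Huffman tree bottom-up:
d(7) + e(19) → 26
26 + c(39) → 65
f(55) + 65 → 120
a(70) + b(76) → 146
120 + 146 → 266
Total encoded bits = sum of merged weights = 26 + 65 + 120 + 146 + 266 = 623.

623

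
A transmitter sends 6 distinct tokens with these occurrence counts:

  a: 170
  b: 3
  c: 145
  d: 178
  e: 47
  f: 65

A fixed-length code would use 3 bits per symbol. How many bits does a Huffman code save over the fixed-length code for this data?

443

Fixed-length: 3 bits × 608 symbols = 1824 bits.
Huffman merges:
combine b(3), e(47) → 50
combine 50, f(65) → 115
combine 115, c(145) → 260
combine a(170), d(178) → 348
combine 260, 348 → 608
Huffman total = 50 + 115 + 260 + 348 + 608 = 1381 bits.
Saving = 1824 − 1381 = 443 bits.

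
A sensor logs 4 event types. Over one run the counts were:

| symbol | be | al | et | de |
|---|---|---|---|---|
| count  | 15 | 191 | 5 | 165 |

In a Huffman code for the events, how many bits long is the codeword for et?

Repeatedly merge the two smallest:
et(5) + be(15) → 20
20 + de(165) → 185
185 + al(191) → 376
The subtree containing et is merged 3 times, so code length = 3.

3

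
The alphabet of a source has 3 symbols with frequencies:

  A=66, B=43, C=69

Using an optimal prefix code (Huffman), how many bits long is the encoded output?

287

Build the Huffman tree bottom-up:
combine B(43), A(66) → 109
combine C(69), 109 → 178
Each symbol's bit-cost is frequency × depth; summing gives 287 bits (equivalently 109 + 178).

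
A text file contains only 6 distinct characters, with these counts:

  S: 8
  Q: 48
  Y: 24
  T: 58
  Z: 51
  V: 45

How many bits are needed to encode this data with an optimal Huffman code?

Build the Huffman tree bottom-up:
S(8) + Y(24) → 32
32 + V(45) → 77
Q(48) + Z(51) → 99
T(58) + 77 → 135
99 + 135 → 234
Each symbol's bit-cost is frequency × depth; summing gives 577 bits (equivalently 32 + 77 + 99 + 135 + 234).

577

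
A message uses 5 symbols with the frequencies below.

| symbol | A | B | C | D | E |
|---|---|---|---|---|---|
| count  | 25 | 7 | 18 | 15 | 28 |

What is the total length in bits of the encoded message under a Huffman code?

Merge the two smallest weights repeatedly:
B(7) + D(15) → 22
C(18) + 22 → 40
A(25) + E(28) → 53
40 + 53 → 93
Total encoded bits = sum of merged weights = 22 + 40 + 53 + 93 = 208.

208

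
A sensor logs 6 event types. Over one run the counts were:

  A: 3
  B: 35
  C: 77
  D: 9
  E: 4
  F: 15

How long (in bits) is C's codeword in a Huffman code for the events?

Build the tree from the bottom:
A(3) + E(4) → 7
7 + D(9) → 16
F(15) + 16 → 31
31 + B(35) → 66
66 + C(77) → 143
C is merged only at the final step, so code length = 1.

1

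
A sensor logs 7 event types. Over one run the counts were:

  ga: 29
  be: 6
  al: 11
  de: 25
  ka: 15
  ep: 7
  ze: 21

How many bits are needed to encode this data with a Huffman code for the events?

Merge the two smallest weights repeatedly:
combine be(6), ep(7) → 13
combine al(11), 13 → 24
combine ka(15), ze(21) → 36
combine 24, de(25) → 49
combine ga(29), 36 → 65
combine 49, 65 → 114
The encoded length is the sum of every internal node's weight: 13 + 24 + 36 + 49 + 65 + 114 = 301 bits.

301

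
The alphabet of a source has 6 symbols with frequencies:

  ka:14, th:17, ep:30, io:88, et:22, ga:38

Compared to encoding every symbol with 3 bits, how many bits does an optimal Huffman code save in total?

Fixed-length: 3 bits × 209 symbols = 627 bits.
Huffman merges:
ka(14) + th(17) → 31
et(22) + ep(30) → 52
31 + ga(38) → 69
52 + 69 → 121
io(88) + 121 → 209
Huffman total = 31 + 52 + 69 + 121 + 209 = 482 bits.
Saving = 627 − 482 = 145 bits.

145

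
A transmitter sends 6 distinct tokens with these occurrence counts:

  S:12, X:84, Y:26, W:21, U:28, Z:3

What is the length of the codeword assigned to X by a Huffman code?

1

Repeatedly merge the two smallest:
Z(3) + S(12) → 15
15 + W(21) → 36
Y(26) + U(28) → 54
36 + 54 → 90
X(84) + 90 → 174
X sits one level below the root: a 1-bit codeword.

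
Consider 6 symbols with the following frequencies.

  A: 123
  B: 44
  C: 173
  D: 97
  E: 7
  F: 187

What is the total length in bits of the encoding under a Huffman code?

1461

Merge the two smallest weights repeatedly:
merge E(7) and B(44): 51
merge 51 and D(97): 148
merge A(123) and 148: 271
merge C(173) and F(187): 360
merge 271 and 360: 631
Total encoded bits = sum of merged weights = 51 + 148 + 271 + 360 + 631 = 1461.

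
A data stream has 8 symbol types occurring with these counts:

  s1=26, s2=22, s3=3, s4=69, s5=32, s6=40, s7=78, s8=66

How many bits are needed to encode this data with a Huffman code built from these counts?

937

Build the Huffman tree bottom-up:
combine s3(3), s2(22) → 25
combine 25, s1(26) → 51
combine s5(32), s6(40) → 72
combine 51, s8(66) → 117
combine s4(69), 72 → 141
combine s7(78), 117 → 195
combine 141, 195 → 336
Each symbol's bit-cost is frequency × depth; summing gives 937 bits (equivalently 25 + 51 + 72 + 117 + 141 + 195 + 336).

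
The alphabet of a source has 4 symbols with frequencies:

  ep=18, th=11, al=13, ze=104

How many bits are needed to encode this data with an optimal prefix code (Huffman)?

Build the Huffman tree bottom-up:
combine th(11), al(13) → 24
combine ep(18), 24 → 42
combine 42, ze(104) → 146
Each symbol's bit-cost is frequency × depth; summing gives 212 bits (equivalently 24 + 42 + 146).

212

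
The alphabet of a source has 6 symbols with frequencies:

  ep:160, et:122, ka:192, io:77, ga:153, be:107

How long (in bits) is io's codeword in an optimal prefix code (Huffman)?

Huffman merges, smallest pair first:
merge io(77) and be(107): 184
merge et(122) and ga(153): 275
merge ep(160) and 184: 344
merge ka(192) and 275: 467
merge 344 and 467: 811
io's leaf is at depth 3, giving a 3-bit codeword.

3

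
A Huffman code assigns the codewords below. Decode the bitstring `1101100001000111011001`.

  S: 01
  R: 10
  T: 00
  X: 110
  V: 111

Read left to right; each codeword is recognised as soon as it completes (prefix code):
  110→X | 110→X | 00→T | 01→S | 00→T | 01→S | 110→X | 110→X | 01→S
Decoded message: XXTSTSXXS

XXTSTSXXS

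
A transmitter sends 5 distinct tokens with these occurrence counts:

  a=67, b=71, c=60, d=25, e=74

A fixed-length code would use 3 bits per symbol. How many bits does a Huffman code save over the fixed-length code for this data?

Fixed-length: 3 bits × 297 symbols = 891 bits.
Huffman merges:
merge d(25) and c(60): 85
merge a(67) and b(71): 138
merge e(74) and 85: 159
merge 138 and 159: 297
Huffman total = 85 + 138 + 159 + 297 = 679 bits.
Saving = 891 − 679 = 212 bits.

212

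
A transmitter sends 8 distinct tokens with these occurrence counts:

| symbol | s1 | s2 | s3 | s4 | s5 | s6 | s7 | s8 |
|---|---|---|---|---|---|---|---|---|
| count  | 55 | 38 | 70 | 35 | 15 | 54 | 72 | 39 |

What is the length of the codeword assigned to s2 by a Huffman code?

Huffman merges, smallest pair first:
merge s5(15) and s4(35): 50
merge s2(38) and s8(39): 77
merge 50 and s6(54): 104
merge s1(55) and s3(70): 125
merge s7(72) and 77: 149
merge 104 and 125: 229
merge 149 and 229: 378
s2 sits 3 levels below the root, so its codeword is 3 bits.

3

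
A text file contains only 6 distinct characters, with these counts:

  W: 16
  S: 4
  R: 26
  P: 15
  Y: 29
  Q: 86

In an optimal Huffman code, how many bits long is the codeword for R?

3

Huffman merges, smallest pair first:
combine S(4), P(15) → 19
combine W(16), 19 → 35
combine R(26), Y(29) → 55
combine 35, 55 → 90
combine Q(86), 90 → 176
The subtree containing R is merged 3 times, so code length = 3.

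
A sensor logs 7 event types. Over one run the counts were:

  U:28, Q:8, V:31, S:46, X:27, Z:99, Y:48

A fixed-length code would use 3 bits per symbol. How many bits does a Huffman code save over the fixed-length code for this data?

Fixed-length: 3 bits × 287 symbols = 861 bits.
Huffman merges:
merge Q(8) and X(27): 35
merge U(28) and V(31): 59
merge 35 and S(46): 81
merge Y(48) and 59: 107
merge 81 and Z(99): 180
merge 107 and 180: 287
Huffman total = 35 + 59 + 81 + 107 + 180 + 287 = 749 bits.
Saving = 861 − 749 = 112 bits.

112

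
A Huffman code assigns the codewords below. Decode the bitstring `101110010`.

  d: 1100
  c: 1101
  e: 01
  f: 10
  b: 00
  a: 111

fabf

Read left to right; each codeword is recognised as soon as it completes (prefix code):
  10→f | 111→a | 00→b | 10→f
Decoded message: fabf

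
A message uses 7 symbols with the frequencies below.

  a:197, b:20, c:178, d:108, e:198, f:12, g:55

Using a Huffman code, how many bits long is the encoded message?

Build the Huffman tree bottom-up:
combine f(12), b(20) → 32
combine 32, g(55) → 87
combine 87, d(108) → 195
combine c(178), 195 → 373
combine a(197), e(198) → 395
combine 373, 395 → 768
Total encoded bits = sum of merged weights = 32 + 87 + 195 + 373 + 395 + 768 = 1850.

1850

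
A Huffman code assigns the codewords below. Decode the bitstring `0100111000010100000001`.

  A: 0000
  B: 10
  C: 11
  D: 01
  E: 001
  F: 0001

DECABBAE

Read left to right; each codeword is recognised as soon as it completes (prefix code):
  01→D | 001→E | 11→C | 0000→A | 10→B | 10→B | 0000→A | 001→E
Decoded message: DECABBAE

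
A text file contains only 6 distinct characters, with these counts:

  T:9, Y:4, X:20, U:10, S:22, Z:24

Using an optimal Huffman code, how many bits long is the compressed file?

214

Build the Huffman tree bottom-up:
Y(4) + T(9) → 13
U(10) + 13 → 23
X(20) + S(22) → 42
23 + Z(24) → 47
42 + 47 → 89
The encoded length is the sum of every internal node's weight: 13 + 23 + 42 + 47 + 89 = 214 bits.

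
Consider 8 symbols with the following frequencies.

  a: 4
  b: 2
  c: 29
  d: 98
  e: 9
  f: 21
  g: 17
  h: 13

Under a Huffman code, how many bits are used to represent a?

Build the tree from the bottom:
combine b(2), a(4) → 6
combine 6, e(9) → 15
combine h(13), 15 → 28
combine g(17), f(21) → 38
combine 28, c(29) → 57
combine 38, 57 → 95
combine 95, d(98) → 193
a sits 6 levels below the root, so its codeword is 6 bits.

6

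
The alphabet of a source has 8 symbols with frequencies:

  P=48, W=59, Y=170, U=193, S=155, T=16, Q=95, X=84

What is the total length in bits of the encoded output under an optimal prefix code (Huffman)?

Build the Huffman tree bottom-up:
combine T(16), P(48) → 64
combine W(59), 64 → 123
combine X(84), Q(95) → 179
combine 123, S(155) → 278
combine Y(170), 179 → 349
combine U(193), 278 → 471
combine 349, 471 → 820
Each symbol's bit-cost is frequency × depth; summing gives 2284 bits (equivalently 64 + 123 + 179 + 278 + 349 + 471 + 820).

2284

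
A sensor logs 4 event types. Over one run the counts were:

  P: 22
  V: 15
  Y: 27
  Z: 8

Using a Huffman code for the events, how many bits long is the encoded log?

140

Greedily combine the two least-frequent nodes:
combine Z(8), V(15) → 23
combine P(22), 23 → 45
combine Y(27), 45 → 72
The encoded length is the sum of every internal node's weight: 23 + 45 + 72 = 140 bits.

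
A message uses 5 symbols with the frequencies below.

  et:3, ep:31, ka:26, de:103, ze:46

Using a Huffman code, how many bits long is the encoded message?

Greedily combine the two least-frequent nodes:
combine et(3), ka(26) → 29
combine 29, ep(31) → 60
combine ze(46), 60 → 106
combine de(103), 106 → 209
Total encoded bits = sum of merged weights = 29 + 60 + 106 + 209 = 404.

404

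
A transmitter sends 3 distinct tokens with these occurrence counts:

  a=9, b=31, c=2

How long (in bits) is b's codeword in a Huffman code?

1

Huffman merges, smallest pair first:
combine c(2), a(9) → 11
combine 11, b(31) → 42
b is a child of the root — depth 1, so its codeword is a single bit.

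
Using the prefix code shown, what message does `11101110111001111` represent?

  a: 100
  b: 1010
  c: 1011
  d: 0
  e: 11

eccaee

Read left to right; each codeword is recognised as soon as it completes (prefix code):
  11→e | 1011→c | 1011→c | 100→a | 11→e | 11→e
Decoded message: eccaee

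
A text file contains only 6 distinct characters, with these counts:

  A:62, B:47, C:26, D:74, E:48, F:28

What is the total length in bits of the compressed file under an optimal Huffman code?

Merge the two smallest weights repeatedly:
combine C(26), F(28) → 54
combine B(47), E(48) → 95
combine 54, A(62) → 116
combine D(74), 95 → 169
combine 116, 169 → 285
Total encoded bits = sum of merged weights = 54 + 95 + 116 + 169 + 285 = 719.

719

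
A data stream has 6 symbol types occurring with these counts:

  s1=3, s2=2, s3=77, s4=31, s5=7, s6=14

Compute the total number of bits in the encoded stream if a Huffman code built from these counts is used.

Build the Huffman tree bottom-up:
s2(2) + s1(3) → 5
5 + s5(7) → 12
12 + s6(14) → 26
26 + s4(31) → 57
57 + s3(77) → 134
The encoded length is the sum of every internal node's weight: 5 + 12 + 26 + 57 + 134 = 234 bits.

234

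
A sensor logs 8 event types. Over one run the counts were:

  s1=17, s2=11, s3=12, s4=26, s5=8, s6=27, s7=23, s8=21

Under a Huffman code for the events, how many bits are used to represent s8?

3

Repeatedly merge the two smallest:
merge s5(8) and s2(11): 19
merge s3(12) and s1(17): 29
merge 19 and s8(21): 40
merge s7(23) and s4(26): 49
merge s6(27) and 29: 56
merge 40 and 49: 89
merge 56 and 89: 145
s8 sits 3 levels below the root, so its codeword is 3 bits.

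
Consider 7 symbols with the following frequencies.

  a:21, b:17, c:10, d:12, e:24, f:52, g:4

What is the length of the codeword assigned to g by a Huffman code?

5

Huffman merges, smallest pair first:
g(4) + c(10) → 14
d(12) + 14 → 26
b(17) + a(21) → 38
e(24) + 26 → 50
38 + 50 → 88
f(52) + 88 → 140
The subtree containing g is merged 5 times, so code length = 5.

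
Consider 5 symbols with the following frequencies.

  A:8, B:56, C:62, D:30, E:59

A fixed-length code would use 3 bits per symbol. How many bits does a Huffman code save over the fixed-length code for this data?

Fixed-length: 3 bits × 215 symbols = 645 bits.
Huffman merges:
merge A(8) and D(30): 38
merge 38 and B(56): 94
merge E(59) and C(62): 121
merge 94 and 121: 215
Huffman total = 38 + 94 + 121 + 215 = 468 bits.
Saving = 645 − 468 = 177 bits.

177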